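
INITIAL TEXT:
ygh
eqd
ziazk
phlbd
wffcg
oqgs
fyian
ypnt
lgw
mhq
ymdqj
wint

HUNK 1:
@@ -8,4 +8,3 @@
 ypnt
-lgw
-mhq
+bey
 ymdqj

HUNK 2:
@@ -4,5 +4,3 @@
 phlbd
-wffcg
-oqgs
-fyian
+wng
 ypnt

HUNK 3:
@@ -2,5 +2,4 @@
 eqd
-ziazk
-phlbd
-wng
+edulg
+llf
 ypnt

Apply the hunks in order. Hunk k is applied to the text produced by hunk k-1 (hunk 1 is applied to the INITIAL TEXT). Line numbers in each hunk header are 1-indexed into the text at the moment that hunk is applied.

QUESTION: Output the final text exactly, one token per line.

Answer: ygh
eqd
edulg
llf
ypnt
bey
ymdqj
wint

Derivation:
Hunk 1: at line 8 remove [lgw,mhq] add [bey] -> 11 lines: ygh eqd ziazk phlbd wffcg oqgs fyian ypnt bey ymdqj wint
Hunk 2: at line 4 remove [wffcg,oqgs,fyian] add [wng] -> 9 lines: ygh eqd ziazk phlbd wng ypnt bey ymdqj wint
Hunk 3: at line 2 remove [ziazk,phlbd,wng] add [edulg,llf] -> 8 lines: ygh eqd edulg llf ypnt bey ymdqj wint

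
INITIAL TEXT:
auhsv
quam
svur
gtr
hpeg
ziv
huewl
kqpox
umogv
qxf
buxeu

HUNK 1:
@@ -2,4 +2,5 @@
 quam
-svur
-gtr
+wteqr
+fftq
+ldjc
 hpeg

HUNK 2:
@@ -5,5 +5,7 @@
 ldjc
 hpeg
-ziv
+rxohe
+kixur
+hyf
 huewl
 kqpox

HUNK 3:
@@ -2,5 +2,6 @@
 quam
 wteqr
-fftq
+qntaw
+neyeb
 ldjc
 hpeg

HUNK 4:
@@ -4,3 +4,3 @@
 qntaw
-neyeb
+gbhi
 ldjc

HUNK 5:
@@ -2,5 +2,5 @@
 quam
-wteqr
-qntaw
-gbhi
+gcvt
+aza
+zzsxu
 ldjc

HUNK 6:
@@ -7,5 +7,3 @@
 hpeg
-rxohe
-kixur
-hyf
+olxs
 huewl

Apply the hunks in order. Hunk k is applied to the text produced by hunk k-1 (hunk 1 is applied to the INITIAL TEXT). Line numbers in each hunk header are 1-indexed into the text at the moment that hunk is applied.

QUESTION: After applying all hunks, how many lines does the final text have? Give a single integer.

Hunk 1: at line 2 remove [svur,gtr] add [wteqr,fftq,ldjc] -> 12 lines: auhsv quam wteqr fftq ldjc hpeg ziv huewl kqpox umogv qxf buxeu
Hunk 2: at line 5 remove [ziv] add [rxohe,kixur,hyf] -> 14 lines: auhsv quam wteqr fftq ldjc hpeg rxohe kixur hyf huewl kqpox umogv qxf buxeu
Hunk 3: at line 2 remove [fftq] add [qntaw,neyeb] -> 15 lines: auhsv quam wteqr qntaw neyeb ldjc hpeg rxohe kixur hyf huewl kqpox umogv qxf buxeu
Hunk 4: at line 4 remove [neyeb] add [gbhi] -> 15 lines: auhsv quam wteqr qntaw gbhi ldjc hpeg rxohe kixur hyf huewl kqpox umogv qxf buxeu
Hunk 5: at line 2 remove [wteqr,qntaw,gbhi] add [gcvt,aza,zzsxu] -> 15 lines: auhsv quam gcvt aza zzsxu ldjc hpeg rxohe kixur hyf huewl kqpox umogv qxf buxeu
Hunk 6: at line 7 remove [rxohe,kixur,hyf] add [olxs] -> 13 lines: auhsv quam gcvt aza zzsxu ldjc hpeg olxs huewl kqpox umogv qxf buxeu
Final line count: 13

Answer: 13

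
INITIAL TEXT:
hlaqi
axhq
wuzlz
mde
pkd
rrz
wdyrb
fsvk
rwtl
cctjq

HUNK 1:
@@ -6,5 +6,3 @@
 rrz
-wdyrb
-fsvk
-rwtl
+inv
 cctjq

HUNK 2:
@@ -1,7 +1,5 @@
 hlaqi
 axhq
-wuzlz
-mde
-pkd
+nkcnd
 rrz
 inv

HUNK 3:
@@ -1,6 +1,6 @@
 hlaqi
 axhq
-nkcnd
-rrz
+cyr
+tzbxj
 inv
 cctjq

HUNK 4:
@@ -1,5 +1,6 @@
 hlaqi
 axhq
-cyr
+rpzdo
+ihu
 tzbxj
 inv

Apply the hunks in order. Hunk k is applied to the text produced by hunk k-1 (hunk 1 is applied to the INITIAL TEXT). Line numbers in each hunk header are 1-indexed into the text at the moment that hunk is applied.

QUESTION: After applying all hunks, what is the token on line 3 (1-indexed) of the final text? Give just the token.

Answer: rpzdo

Derivation:
Hunk 1: at line 6 remove [wdyrb,fsvk,rwtl] add [inv] -> 8 lines: hlaqi axhq wuzlz mde pkd rrz inv cctjq
Hunk 2: at line 1 remove [wuzlz,mde,pkd] add [nkcnd] -> 6 lines: hlaqi axhq nkcnd rrz inv cctjq
Hunk 3: at line 1 remove [nkcnd,rrz] add [cyr,tzbxj] -> 6 lines: hlaqi axhq cyr tzbxj inv cctjq
Hunk 4: at line 1 remove [cyr] add [rpzdo,ihu] -> 7 lines: hlaqi axhq rpzdo ihu tzbxj inv cctjq
Final line 3: rpzdo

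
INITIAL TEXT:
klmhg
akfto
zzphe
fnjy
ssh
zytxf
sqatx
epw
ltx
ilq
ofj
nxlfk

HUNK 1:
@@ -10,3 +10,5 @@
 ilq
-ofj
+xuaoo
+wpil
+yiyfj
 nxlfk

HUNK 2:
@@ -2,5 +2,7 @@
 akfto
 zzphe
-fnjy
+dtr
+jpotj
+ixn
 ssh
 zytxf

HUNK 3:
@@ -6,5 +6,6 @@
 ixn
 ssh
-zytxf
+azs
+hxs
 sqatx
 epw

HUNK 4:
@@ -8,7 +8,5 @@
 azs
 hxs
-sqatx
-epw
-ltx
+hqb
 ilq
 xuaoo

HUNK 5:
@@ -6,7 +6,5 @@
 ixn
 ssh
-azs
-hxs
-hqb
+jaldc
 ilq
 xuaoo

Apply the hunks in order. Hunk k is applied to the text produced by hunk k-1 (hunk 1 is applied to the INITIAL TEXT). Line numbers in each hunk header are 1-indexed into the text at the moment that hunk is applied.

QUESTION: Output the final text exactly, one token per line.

Hunk 1: at line 10 remove [ofj] add [xuaoo,wpil,yiyfj] -> 14 lines: klmhg akfto zzphe fnjy ssh zytxf sqatx epw ltx ilq xuaoo wpil yiyfj nxlfk
Hunk 2: at line 2 remove [fnjy] add [dtr,jpotj,ixn] -> 16 lines: klmhg akfto zzphe dtr jpotj ixn ssh zytxf sqatx epw ltx ilq xuaoo wpil yiyfj nxlfk
Hunk 3: at line 6 remove [zytxf] add [azs,hxs] -> 17 lines: klmhg akfto zzphe dtr jpotj ixn ssh azs hxs sqatx epw ltx ilq xuaoo wpil yiyfj nxlfk
Hunk 4: at line 8 remove [sqatx,epw,ltx] add [hqb] -> 15 lines: klmhg akfto zzphe dtr jpotj ixn ssh azs hxs hqb ilq xuaoo wpil yiyfj nxlfk
Hunk 5: at line 6 remove [azs,hxs,hqb] add [jaldc] -> 13 lines: klmhg akfto zzphe dtr jpotj ixn ssh jaldc ilq xuaoo wpil yiyfj nxlfk

Answer: klmhg
akfto
zzphe
dtr
jpotj
ixn
ssh
jaldc
ilq
xuaoo
wpil
yiyfj
nxlfk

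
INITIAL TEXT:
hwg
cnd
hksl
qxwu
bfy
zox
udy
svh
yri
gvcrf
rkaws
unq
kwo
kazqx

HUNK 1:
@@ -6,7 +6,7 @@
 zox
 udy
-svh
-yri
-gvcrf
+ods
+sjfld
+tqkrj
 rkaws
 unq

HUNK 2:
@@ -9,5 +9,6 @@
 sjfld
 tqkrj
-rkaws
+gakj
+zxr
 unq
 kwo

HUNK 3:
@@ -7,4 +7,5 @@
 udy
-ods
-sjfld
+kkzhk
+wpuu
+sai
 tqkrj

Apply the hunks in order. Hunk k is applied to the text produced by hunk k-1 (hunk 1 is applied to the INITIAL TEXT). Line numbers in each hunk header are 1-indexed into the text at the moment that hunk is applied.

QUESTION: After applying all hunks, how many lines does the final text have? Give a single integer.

Hunk 1: at line 6 remove [svh,yri,gvcrf] add [ods,sjfld,tqkrj] -> 14 lines: hwg cnd hksl qxwu bfy zox udy ods sjfld tqkrj rkaws unq kwo kazqx
Hunk 2: at line 9 remove [rkaws] add [gakj,zxr] -> 15 lines: hwg cnd hksl qxwu bfy zox udy ods sjfld tqkrj gakj zxr unq kwo kazqx
Hunk 3: at line 7 remove [ods,sjfld] add [kkzhk,wpuu,sai] -> 16 lines: hwg cnd hksl qxwu bfy zox udy kkzhk wpuu sai tqkrj gakj zxr unq kwo kazqx
Final line count: 16

Answer: 16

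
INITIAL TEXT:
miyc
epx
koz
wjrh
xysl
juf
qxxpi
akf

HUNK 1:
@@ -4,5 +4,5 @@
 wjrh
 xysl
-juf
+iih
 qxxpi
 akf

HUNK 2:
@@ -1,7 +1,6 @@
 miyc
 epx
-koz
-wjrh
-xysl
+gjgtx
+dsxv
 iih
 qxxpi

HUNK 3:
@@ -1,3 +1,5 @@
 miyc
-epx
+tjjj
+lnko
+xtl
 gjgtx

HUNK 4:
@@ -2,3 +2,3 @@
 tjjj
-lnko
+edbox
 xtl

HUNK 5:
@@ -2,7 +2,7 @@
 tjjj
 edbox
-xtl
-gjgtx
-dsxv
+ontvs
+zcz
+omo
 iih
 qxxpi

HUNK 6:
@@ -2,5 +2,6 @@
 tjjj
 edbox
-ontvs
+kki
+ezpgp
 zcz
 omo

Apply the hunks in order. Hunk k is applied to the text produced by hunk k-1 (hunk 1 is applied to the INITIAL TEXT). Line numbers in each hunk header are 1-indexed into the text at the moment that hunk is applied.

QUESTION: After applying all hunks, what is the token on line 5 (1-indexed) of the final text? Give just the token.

Answer: ezpgp

Derivation:
Hunk 1: at line 4 remove [juf] add [iih] -> 8 lines: miyc epx koz wjrh xysl iih qxxpi akf
Hunk 2: at line 1 remove [koz,wjrh,xysl] add [gjgtx,dsxv] -> 7 lines: miyc epx gjgtx dsxv iih qxxpi akf
Hunk 3: at line 1 remove [epx] add [tjjj,lnko,xtl] -> 9 lines: miyc tjjj lnko xtl gjgtx dsxv iih qxxpi akf
Hunk 4: at line 2 remove [lnko] add [edbox] -> 9 lines: miyc tjjj edbox xtl gjgtx dsxv iih qxxpi akf
Hunk 5: at line 2 remove [xtl,gjgtx,dsxv] add [ontvs,zcz,omo] -> 9 lines: miyc tjjj edbox ontvs zcz omo iih qxxpi akf
Hunk 6: at line 2 remove [ontvs] add [kki,ezpgp] -> 10 lines: miyc tjjj edbox kki ezpgp zcz omo iih qxxpi akf
Final line 5: ezpgp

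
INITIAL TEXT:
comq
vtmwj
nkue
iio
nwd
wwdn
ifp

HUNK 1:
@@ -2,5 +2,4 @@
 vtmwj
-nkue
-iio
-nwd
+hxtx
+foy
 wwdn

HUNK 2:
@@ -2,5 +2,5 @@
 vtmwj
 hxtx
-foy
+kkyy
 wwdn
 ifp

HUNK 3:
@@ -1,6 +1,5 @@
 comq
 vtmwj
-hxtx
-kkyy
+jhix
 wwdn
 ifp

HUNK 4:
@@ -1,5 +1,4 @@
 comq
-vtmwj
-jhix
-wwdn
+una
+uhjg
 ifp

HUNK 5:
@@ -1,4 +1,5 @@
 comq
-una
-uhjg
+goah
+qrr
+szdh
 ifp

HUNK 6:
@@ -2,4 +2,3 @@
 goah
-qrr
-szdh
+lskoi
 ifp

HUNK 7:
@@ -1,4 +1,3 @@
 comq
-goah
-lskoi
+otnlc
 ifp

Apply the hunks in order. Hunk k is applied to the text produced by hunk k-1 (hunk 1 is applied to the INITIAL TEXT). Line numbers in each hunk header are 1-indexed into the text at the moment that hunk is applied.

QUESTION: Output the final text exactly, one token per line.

Hunk 1: at line 2 remove [nkue,iio,nwd] add [hxtx,foy] -> 6 lines: comq vtmwj hxtx foy wwdn ifp
Hunk 2: at line 2 remove [foy] add [kkyy] -> 6 lines: comq vtmwj hxtx kkyy wwdn ifp
Hunk 3: at line 1 remove [hxtx,kkyy] add [jhix] -> 5 lines: comq vtmwj jhix wwdn ifp
Hunk 4: at line 1 remove [vtmwj,jhix,wwdn] add [una,uhjg] -> 4 lines: comq una uhjg ifp
Hunk 5: at line 1 remove [una,uhjg] add [goah,qrr,szdh] -> 5 lines: comq goah qrr szdh ifp
Hunk 6: at line 2 remove [qrr,szdh] add [lskoi] -> 4 lines: comq goah lskoi ifp
Hunk 7: at line 1 remove [goah,lskoi] add [otnlc] -> 3 lines: comq otnlc ifp

Answer: comq
otnlc
ifp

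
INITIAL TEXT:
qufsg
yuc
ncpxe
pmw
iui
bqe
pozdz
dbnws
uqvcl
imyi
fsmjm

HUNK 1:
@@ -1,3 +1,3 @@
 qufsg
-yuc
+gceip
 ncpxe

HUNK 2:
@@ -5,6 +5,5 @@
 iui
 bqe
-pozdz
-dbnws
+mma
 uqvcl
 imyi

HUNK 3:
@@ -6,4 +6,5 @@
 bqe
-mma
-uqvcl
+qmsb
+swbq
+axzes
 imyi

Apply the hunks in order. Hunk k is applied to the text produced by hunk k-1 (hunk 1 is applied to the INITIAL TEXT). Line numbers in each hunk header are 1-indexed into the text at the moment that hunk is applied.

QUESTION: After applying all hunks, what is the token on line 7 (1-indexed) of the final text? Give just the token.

Answer: qmsb

Derivation:
Hunk 1: at line 1 remove [yuc] add [gceip] -> 11 lines: qufsg gceip ncpxe pmw iui bqe pozdz dbnws uqvcl imyi fsmjm
Hunk 2: at line 5 remove [pozdz,dbnws] add [mma] -> 10 lines: qufsg gceip ncpxe pmw iui bqe mma uqvcl imyi fsmjm
Hunk 3: at line 6 remove [mma,uqvcl] add [qmsb,swbq,axzes] -> 11 lines: qufsg gceip ncpxe pmw iui bqe qmsb swbq axzes imyi fsmjm
Final line 7: qmsb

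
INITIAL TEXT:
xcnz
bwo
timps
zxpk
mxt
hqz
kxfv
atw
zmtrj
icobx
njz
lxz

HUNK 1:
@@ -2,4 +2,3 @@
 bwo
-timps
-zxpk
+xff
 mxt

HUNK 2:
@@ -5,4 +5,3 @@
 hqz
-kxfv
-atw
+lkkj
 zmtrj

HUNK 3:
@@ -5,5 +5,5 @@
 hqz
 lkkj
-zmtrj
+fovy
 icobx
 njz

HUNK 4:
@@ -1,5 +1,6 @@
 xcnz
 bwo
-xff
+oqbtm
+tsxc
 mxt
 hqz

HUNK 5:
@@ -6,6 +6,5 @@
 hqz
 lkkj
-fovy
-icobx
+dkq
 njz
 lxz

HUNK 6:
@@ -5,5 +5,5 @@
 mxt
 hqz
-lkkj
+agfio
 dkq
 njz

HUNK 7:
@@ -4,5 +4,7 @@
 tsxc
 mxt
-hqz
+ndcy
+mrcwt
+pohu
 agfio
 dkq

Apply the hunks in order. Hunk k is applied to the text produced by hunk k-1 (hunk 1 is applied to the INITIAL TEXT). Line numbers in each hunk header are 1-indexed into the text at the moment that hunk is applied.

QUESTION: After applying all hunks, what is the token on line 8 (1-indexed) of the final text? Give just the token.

Answer: pohu

Derivation:
Hunk 1: at line 2 remove [timps,zxpk] add [xff] -> 11 lines: xcnz bwo xff mxt hqz kxfv atw zmtrj icobx njz lxz
Hunk 2: at line 5 remove [kxfv,atw] add [lkkj] -> 10 lines: xcnz bwo xff mxt hqz lkkj zmtrj icobx njz lxz
Hunk 3: at line 5 remove [zmtrj] add [fovy] -> 10 lines: xcnz bwo xff mxt hqz lkkj fovy icobx njz lxz
Hunk 4: at line 1 remove [xff] add [oqbtm,tsxc] -> 11 lines: xcnz bwo oqbtm tsxc mxt hqz lkkj fovy icobx njz lxz
Hunk 5: at line 6 remove [fovy,icobx] add [dkq] -> 10 lines: xcnz bwo oqbtm tsxc mxt hqz lkkj dkq njz lxz
Hunk 6: at line 5 remove [lkkj] add [agfio] -> 10 lines: xcnz bwo oqbtm tsxc mxt hqz agfio dkq njz lxz
Hunk 7: at line 4 remove [hqz] add [ndcy,mrcwt,pohu] -> 12 lines: xcnz bwo oqbtm tsxc mxt ndcy mrcwt pohu agfio dkq njz lxz
Final line 8: pohu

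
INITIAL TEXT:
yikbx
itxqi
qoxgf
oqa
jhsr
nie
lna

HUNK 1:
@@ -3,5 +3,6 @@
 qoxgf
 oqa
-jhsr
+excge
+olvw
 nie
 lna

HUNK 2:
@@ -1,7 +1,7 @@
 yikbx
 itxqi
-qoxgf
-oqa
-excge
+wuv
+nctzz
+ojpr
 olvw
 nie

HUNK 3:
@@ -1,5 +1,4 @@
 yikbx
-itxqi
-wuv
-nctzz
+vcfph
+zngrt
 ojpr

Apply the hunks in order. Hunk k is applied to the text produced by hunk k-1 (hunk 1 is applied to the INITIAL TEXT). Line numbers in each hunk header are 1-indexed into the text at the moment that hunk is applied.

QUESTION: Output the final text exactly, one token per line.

Hunk 1: at line 3 remove [jhsr] add [excge,olvw] -> 8 lines: yikbx itxqi qoxgf oqa excge olvw nie lna
Hunk 2: at line 1 remove [qoxgf,oqa,excge] add [wuv,nctzz,ojpr] -> 8 lines: yikbx itxqi wuv nctzz ojpr olvw nie lna
Hunk 3: at line 1 remove [itxqi,wuv,nctzz] add [vcfph,zngrt] -> 7 lines: yikbx vcfph zngrt ojpr olvw nie lna

Answer: yikbx
vcfph
zngrt
ojpr
olvw
nie
lna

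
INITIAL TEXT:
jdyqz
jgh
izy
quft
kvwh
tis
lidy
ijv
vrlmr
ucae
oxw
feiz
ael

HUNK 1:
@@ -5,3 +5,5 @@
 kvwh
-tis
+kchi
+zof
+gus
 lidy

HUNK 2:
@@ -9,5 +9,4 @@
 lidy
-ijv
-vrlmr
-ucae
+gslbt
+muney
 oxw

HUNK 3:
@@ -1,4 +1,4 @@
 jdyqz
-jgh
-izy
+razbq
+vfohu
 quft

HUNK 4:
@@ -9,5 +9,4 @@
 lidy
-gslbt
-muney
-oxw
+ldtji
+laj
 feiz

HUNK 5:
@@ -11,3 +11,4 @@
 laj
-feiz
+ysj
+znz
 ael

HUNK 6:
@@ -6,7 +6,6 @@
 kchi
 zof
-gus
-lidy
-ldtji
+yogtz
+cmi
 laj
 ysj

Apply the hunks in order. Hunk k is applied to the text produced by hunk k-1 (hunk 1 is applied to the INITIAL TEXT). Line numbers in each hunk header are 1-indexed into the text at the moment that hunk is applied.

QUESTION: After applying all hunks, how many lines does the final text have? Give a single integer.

Answer: 13

Derivation:
Hunk 1: at line 5 remove [tis] add [kchi,zof,gus] -> 15 lines: jdyqz jgh izy quft kvwh kchi zof gus lidy ijv vrlmr ucae oxw feiz ael
Hunk 2: at line 9 remove [ijv,vrlmr,ucae] add [gslbt,muney] -> 14 lines: jdyqz jgh izy quft kvwh kchi zof gus lidy gslbt muney oxw feiz ael
Hunk 3: at line 1 remove [jgh,izy] add [razbq,vfohu] -> 14 lines: jdyqz razbq vfohu quft kvwh kchi zof gus lidy gslbt muney oxw feiz ael
Hunk 4: at line 9 remove [gslbt,muney,oxw] add [ldtji,laj] -> 13 lines: jdyqz razbq vfohu quft kvwh kchi zof gus lidy ldtji laj feiz ael
Hunk 5: at line 11 remove [feiz] add [ysj,znz] -> 14 lines: jdyqz razbq vfohu quft kvwh kchi zof gus lidy ldtji laj ysj znz ael
Hunk 6: at line 6 remove [gus,lidy,ldtji] add [yogtz,cmi] -> 13 lines: jdyqz razbq vfohu quft kvwh kchi zof yogtz cmi laj ysj znz ael
Final line count: 13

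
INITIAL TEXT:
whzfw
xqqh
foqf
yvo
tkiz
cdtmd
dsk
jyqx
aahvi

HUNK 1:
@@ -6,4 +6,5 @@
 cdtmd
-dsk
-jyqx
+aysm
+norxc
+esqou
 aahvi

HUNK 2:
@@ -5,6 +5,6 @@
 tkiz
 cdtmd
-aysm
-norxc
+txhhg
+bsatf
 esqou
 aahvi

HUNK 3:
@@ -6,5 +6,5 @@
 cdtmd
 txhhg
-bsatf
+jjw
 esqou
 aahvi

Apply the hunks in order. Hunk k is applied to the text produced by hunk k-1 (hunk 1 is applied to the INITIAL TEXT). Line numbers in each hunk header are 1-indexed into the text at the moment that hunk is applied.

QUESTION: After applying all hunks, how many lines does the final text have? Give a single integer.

Answer: 10

Derivation:
Hunk 1: at line 6 remove [dsk,jyqx] add [aysm,norxc,esqou] -> 10 lines: whzfw xqqh foqf yvo tkiz cdtmd aysm norxc esqou aahvi
Hunk 2: at line 5 remove [aysm,norxc] add [txhhg,bsatf] -> 10 lines: whzfw xqqh foqf yvo tkiz cdtmd txhhg bsatf esqou aahvi
Hunk 3: at line 6 remove [bsatf] add [jjw] -> 10 lines: whzfw xqqh foqf yvo tkiz cdtmd txhhg jjw esqou aahvi
Final line count: 10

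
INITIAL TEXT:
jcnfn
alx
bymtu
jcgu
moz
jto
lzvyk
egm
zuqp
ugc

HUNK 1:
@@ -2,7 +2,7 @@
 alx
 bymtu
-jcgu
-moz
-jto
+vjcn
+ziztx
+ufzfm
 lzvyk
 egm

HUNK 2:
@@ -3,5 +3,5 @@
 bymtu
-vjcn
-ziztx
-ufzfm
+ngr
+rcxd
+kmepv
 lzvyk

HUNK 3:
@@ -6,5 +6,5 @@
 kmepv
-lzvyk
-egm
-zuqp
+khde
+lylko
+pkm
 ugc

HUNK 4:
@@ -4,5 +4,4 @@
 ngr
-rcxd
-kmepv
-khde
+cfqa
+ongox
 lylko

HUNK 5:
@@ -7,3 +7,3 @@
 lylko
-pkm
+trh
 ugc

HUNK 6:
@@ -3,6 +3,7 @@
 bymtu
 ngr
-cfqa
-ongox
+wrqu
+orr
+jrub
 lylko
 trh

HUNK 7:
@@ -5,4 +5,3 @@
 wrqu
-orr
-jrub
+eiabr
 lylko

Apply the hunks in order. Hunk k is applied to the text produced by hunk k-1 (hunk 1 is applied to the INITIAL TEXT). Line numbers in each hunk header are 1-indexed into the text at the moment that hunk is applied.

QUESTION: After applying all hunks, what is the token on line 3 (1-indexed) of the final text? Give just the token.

Hunk 1: at line 2 remove [jcgu,moz,jto] add [vjcn,ziztx,ufzfm] -> 10 lines: jcnfn alx bymtu vjcn ziztx ufzfm lzvyk egm zuqp ugc
Hunk 2: at line 3 remove [vjcn,ziztx,ufzfm] add [ngr,rcxd,kmepv] -> 10 lines: jcnfn alx bymtu ngr rcxd kmepv lzvyk egm zuqp ugc
Hunk 3: at line 6 remove [lzvyk,egm,zuqp] add [khde,lylko,pkm] -> 10 lines: jcnfn alx bymtu ngr rcxd kmepv khde lylko pkm ugc
Hunk 4: at line 4 remove [rcxd,kmepv,khde] add [cfqa,ongox] -> 9 lines: jcnfn alx bymtu ngr cfqa ongox lylko pkm ugc
Hunk 5: at line 7 remove [pkm] add [trh] -> 9 lines: jcnfn alx bymtu ngr cfqa ongox lylko trh ugc
Hunk 6: at line 3 remove [cfqa,ongox] add [wrqu,orr,jrub] -> 10 lines: jcnfn alx bymtu ngr wrqu orr jrub lylko trh ugc
Hunk 7: at line 5 remove [orr,jrub] add [eiabr] -> 9 lines: jcnfn alx bymtu ngr wrqu eiabr lylko trh ugc
Final line 3: bymtu

Answer: bymtu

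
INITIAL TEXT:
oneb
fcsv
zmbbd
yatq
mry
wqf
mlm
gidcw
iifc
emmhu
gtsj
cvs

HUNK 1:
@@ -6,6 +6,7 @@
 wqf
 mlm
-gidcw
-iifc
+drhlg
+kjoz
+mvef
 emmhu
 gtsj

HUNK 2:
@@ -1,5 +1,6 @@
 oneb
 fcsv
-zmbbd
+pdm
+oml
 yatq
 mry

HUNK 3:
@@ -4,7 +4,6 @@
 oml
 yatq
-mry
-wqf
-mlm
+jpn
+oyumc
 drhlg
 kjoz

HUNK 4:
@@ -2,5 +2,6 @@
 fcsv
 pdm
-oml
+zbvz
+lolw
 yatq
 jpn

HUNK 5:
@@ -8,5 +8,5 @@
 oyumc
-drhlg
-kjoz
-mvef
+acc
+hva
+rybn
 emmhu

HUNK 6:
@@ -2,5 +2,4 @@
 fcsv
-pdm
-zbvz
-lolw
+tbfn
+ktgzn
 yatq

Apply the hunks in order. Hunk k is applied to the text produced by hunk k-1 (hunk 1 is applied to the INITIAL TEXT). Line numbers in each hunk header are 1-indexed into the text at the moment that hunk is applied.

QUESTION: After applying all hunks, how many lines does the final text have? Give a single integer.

Hunk 1: at line 6 remove [gidcw,iifc] add [drhlg,kjoz,mvef] -> 13 lines: oneb fcsv zmbbd yatq mry wqf mlm drhlg kjoz mvef emmhu gtsj cvs
Hunk 2: at line 1 remove [zmbbd] add [pdm,oml] -> 14 lines: oneb fcsv pdm oml yatq mry wqf mlm drhlg kjoz mvef emmhu gtsj cvs
Hunk 3: at line 4 remove [mry,wqf,mlm] add [jpn,oyumc] -> 13 lines: oneb fcsv pdm oml yatq jpn oyumc drhlg kjoz mvef emmhu gtsj cvs
Hunk 4: at line 2 remove [oml] add [zbvz,lolw] -> 14 lines: oneb fcsv pdm zbvz lolw yatq jpn oyumc drhlg kjoz mvef emmhu gtsj cvs
Hunk 5: at line 8 remove [drhlg,kjoz,mvef] add [acc,hva,rybn] -> 14 lines: oneb fcsv pdm zbvz lolw yatq jpn oyumc acc hva rybn emmhu gtsj cvs
Hunk 6: at line 2 remove [pdm,zbvz,lolw] add [tbfn,ktgzn] -> 13 lines: oneb fcsv tbfn ktgzn yatq jpn oyumc acc hva rybn emmhu gtsj cvs
Final line count: 13

Answer: 13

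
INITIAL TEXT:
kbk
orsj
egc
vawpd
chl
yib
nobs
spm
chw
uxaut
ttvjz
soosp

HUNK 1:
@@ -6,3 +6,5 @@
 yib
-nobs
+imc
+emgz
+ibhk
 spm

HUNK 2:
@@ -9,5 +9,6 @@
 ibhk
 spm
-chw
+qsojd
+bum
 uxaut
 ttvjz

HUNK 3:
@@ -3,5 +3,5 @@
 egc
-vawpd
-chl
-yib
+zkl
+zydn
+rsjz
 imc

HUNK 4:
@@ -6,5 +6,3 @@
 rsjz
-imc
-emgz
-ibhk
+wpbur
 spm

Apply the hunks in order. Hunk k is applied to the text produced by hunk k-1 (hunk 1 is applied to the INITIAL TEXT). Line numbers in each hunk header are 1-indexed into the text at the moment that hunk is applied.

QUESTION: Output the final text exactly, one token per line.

Answer: kbk
orsj
egc
zkl
zydn
rsjz
wpbur
spm
qsojd
bum
uxaut
ttvjz
soosp

Derivation:
Hunk 1: at line 6 remove [nobs] add [imc,emgz,ibhk] -> 14 lines: kbk orsj egc vawpd chl yib imc emgz ibhk spm chw uxaut ttvjz soosp
Hunk 2: at line 9 remove [chw] add [qsojd,bum] -> 15 lines: kbk orsj egc vawpd chl yib imc emgz ibhk spm qsojd bum uxaut ttvjz soosp
Hunk 3: at line 3 remove [vawpd,chl,yib] add [zkl,zydn,rsjz] -> 15 lines: kbk orsj egc zkl zydn rsjz imc emgz ibhk spm qsojd bum uxaut ttvjz soosp
Hunk 4: at line 6 remove [imc,emgz,ibhk] add [wpbur] -> 13 lines: kbk orsj egc zkl zydn rsjz wpbur spm qsojd bum uxaut ttvjz soosp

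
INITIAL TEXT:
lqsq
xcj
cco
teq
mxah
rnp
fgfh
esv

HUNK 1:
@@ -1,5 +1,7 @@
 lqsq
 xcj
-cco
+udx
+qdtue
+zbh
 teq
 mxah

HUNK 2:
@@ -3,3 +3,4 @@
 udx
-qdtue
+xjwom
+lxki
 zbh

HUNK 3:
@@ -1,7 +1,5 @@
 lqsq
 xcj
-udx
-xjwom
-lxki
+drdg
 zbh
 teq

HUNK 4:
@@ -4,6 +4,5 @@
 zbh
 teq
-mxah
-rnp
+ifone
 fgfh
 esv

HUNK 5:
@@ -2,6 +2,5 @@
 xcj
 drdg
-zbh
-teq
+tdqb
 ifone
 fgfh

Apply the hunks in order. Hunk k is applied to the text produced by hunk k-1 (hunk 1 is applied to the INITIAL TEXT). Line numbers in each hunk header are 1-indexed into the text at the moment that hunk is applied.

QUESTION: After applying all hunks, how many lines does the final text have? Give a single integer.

Answer: 7

Derivation:
Hunk 1: at line 1 remove [cco] add [udx,qdtue,zbh] -> 10 lines: lqsq xcj udx qdtue zbh teq mxah rnp fgfh esv
Hunk 2: at line 3 remove [qdtue] add [xjwom,lxki] -> 11 lines: lqsq xcj udx xjwom lxki zbh teq mxah rnp fgfh esv
Hunk 3: at line 1 remove [udx,xjwom,lxki] add [drdg] -> 9 lines: lqsq xcj drdg zbh teq mxah rnp fgfh esv
Hunk 4: at line 4 remove [mxah,rnp] add [ifone] -> 8 lines: lqsq xcj drdg zbh teq ifone fgfh esv
Hunk 5: at line 2 remove [zbh,teq] add [tdqb] -> 7 lines: lqsq xcj drdg tdqb ifone fgfh esv
Final line count: 7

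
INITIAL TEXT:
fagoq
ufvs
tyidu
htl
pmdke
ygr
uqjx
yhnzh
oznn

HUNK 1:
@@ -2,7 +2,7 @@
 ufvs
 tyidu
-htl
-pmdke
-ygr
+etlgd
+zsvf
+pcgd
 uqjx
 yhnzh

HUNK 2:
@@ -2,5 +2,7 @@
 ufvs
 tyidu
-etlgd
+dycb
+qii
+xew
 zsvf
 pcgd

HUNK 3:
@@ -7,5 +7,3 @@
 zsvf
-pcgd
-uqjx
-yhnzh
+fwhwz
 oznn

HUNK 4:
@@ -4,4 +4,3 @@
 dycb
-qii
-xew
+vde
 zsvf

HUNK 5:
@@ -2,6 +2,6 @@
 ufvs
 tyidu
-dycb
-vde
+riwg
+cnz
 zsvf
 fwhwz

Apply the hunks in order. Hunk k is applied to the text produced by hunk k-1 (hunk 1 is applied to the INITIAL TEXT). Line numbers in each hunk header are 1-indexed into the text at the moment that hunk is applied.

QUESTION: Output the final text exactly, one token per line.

Hunk 1: at line 2 remove [htl,pmdke,ygr] add [etlgd,zsvf,pcgd] -> 9 lines: fagoq ufvs tyidu etlgd zsvf pcgd uqjx yhnzh oznn
Hunk 2: at line 2 remove [etlgd] add [dycb,qii,xew] -> 11 lines: fagoq ufvs tyidu dycb qii xew zsvf pcgd uqjx yhnzh oznn
Hunk 3: at line 7 remove [pcgd,uqjx,yhnzh] add [fwhwz] -> 9 lines: fagoq ufvs tyidu dycb qii xew zsvf fwhwz oznn
Hunk 4: at line 4 remove [qii,xew] add [vde] -> 8 lines: fagoq ufvs tyidu dycb vde zsvf fwhwz oznn
Hunk 5: at line 2 remove [dycb,vde] add [riwg,cnz] -> 8 lines: fagoq ufvs tyidu riwg cnz zsvf fwhwz oznn

Answer: fagoq
ufvs
tyidu
riwg
cnz
zsvf
fwhwz
oznn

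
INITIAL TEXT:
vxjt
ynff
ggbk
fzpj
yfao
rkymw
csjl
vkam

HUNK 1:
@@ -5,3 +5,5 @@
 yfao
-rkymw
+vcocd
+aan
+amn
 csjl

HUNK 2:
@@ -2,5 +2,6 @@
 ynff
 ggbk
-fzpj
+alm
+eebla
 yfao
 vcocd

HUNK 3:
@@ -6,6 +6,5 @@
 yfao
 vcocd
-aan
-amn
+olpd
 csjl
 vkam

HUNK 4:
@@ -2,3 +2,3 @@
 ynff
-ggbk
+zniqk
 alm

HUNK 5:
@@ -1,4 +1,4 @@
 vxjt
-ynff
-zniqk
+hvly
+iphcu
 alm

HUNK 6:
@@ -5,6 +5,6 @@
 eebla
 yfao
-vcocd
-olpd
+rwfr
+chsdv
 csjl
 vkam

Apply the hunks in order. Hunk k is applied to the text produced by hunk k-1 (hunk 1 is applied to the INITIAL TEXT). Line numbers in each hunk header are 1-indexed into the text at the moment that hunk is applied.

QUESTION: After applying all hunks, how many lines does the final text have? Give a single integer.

Hunk 1: at line 5 remove [rkymw] add [vcocd,aan,amn] -> 10 lines: vxjt ynff ggbk fzpj yfao vcocd aan amn csjl vkam
Hunk 2: at line 2 remove [fzpj] add [alm,eebla] -> 11 lines: vxjt ynff ggbk alm eebla yfao vcocd aan amn csjl vkam
Hunk 3: at line 6 remove [aan,amn] add [olpd] -> 10 lines: vxjt ynff ggbk alm eebla yfao vcocd olpd csjl vkam
Hunk 4: at line 2 remove [ggbk] add [zniqk] -> 10 lines: vxjt ynff zniqk alm eebla yfao vcocd olpd csjl vkam
Hunk 5: at line 1 remove [ynff,zniqk] add [hvly,iphcu] -> 10 lines: vxjt hvly iphcu alm eebla yfao vcocd olpd csjl vkam
Hunk 6: at line 5 remove [vcocd,olpd] add [rwfr,chsdv] -> 10 lines: vxjt hvly iphcu alm eebla yfao rwfr chsdv csjl vkam
Final line count: 10

Answer: 10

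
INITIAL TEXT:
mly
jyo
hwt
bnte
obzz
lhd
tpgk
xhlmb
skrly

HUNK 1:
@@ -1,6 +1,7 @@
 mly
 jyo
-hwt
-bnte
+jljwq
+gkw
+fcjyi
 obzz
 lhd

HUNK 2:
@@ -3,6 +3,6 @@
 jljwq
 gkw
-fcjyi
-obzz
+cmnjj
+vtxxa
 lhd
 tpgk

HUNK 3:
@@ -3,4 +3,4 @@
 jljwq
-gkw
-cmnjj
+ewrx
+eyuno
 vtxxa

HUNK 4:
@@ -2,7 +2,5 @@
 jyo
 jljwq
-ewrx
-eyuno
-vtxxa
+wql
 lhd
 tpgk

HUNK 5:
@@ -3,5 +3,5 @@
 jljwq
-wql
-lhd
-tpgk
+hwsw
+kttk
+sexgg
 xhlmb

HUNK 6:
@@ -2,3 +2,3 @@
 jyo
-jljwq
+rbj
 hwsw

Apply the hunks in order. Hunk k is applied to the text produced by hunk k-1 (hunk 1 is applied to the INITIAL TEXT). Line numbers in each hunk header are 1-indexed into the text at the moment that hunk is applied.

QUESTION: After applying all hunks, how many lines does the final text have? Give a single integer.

Hunk 1: at line 1 remove [hwt,bnte] add [jljwq,gkw,fcjyi] -> 10 lines: mly jyo jljwq gkw fcjyi obzz lhd tpgk xhlmb skrly
Hunk 2: at line 3 remove [fcjyi,obzz] add [cmnjj,vtxxa] -> 10 lines: mly jyo jljwq gkw cmnjj vtxxa lhd tpgk xhlmb skrly
Hunk 3: at line 3 remove [gkw,cmnjj] add [ewrx,eyuno] -> 10 lines: mly jyo jljwq ewrx eyuno vtxxa lhd tpgk xhlmb skrly
Hunk 4: at line 2 remove [ewrx,eyuno,vtxxa] add [wql] -> 8 lines: mly jyo jljwq wql lhd tpgk xhlmb skrly
Hunk 5: at line 3 remove [wql,lhd,tpgk] add [hwsw,kttk,sexgg] -> 8 lines: mly jyo jljwq hwsw kttk sexgg xhlmb skrly
Hunk 6: at line 2 remove [jljwq] add [rbj] -> 8 lines: mly jyo rbj hwsw kttk sexgg xhlmb skrly
Final line count: 8

Answer: 8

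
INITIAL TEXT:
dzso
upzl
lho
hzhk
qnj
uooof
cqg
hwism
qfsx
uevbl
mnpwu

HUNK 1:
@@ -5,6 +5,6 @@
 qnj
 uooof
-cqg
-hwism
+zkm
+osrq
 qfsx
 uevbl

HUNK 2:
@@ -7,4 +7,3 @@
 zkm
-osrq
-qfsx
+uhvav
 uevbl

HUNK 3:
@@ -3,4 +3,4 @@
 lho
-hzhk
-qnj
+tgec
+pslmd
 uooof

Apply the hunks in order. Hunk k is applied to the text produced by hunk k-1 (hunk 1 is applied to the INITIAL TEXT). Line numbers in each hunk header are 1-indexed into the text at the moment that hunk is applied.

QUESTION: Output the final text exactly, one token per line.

Hunk 1: at line 5 remove [cqg,hwism] add [zkm,osrq] -> 11 lines: dzso upzl lho hzhk qnj uooof zkm osrq qfsx uevbl mnpwu
Hunk 2: at line 7 remove [osrq,qfsx] add [uhvav] -> 10 lines: dzso upzl lho hzhk qnj uooof zkm uhvav uevbl mnpwu
Hunk 3: at line 3 remove [hzhk,qnj] add [tgec,pslmd] -> 10 lines: dzso upzl lho tgec pslmd uooof zkm uhvav uevbl mnpwu

Answer: dzso
upzl
lho
tgec
pslmd
uooof
zkm
uhvav
uevbl
mnpwu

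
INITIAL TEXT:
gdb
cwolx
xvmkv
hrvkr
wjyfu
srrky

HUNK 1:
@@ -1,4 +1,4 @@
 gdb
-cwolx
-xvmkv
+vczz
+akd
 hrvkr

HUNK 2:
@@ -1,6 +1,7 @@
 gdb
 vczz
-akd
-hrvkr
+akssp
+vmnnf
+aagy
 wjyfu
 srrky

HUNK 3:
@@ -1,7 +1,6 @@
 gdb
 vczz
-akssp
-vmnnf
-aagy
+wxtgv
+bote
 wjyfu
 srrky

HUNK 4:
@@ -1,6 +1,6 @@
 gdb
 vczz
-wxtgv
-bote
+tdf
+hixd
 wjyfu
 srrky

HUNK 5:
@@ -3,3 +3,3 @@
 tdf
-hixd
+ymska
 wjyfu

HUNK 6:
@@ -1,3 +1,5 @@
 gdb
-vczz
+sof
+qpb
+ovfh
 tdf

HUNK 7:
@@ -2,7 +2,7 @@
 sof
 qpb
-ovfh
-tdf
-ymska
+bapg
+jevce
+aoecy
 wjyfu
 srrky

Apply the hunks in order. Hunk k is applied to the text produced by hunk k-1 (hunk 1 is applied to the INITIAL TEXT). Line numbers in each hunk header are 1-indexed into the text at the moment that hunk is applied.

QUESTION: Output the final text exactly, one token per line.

Answer: gdb
sof
qpb
bapg
jevce
aoecy
wjyfu
srrky

Derivation:
Hunk 1: at line 1 remove [cwolx,xvmkv] add [vczz,akd] -> 6 lines: gdb vczz akd hrvkr wjyfu srrky
Hunk 2: at line 1 remove [akd,hrvkr] add [akssp,vmnnf,aagy] -> 7 lines: gdb vczz akssp vmnnf aagy wjyfu srrky
Hunk 3: at line 1 remove [akssp,vmnnf,aagy] add [wxtgv,bote] -> 6 lines: gdb vczz wxtgv bote wjyfu srrky
Hunk 4: at line 1 remove [wxtgv,bote] add [tdf,hixd] -> 6 lines: gdb vczz tdf hixd wjyfu srrky
Hunk 5: at line 3 remove [hixd] add [ymska] -> 6 lines: gdb vczz tdf ymska wjyfu srrky
Hunk 6: at line 1 remove [vczz] add [sof,qpb,ovfh] -> 8 lines: gdb sof qpb ovfh tdf ymska wjyfu srrky
Hunk 7: at line 2 remove [ovfh,tdf,ymska] add [bapg,jevce,aoecy] -> 8 lines: gdb sof qpb bapg jevce aoecy wjyfu srrky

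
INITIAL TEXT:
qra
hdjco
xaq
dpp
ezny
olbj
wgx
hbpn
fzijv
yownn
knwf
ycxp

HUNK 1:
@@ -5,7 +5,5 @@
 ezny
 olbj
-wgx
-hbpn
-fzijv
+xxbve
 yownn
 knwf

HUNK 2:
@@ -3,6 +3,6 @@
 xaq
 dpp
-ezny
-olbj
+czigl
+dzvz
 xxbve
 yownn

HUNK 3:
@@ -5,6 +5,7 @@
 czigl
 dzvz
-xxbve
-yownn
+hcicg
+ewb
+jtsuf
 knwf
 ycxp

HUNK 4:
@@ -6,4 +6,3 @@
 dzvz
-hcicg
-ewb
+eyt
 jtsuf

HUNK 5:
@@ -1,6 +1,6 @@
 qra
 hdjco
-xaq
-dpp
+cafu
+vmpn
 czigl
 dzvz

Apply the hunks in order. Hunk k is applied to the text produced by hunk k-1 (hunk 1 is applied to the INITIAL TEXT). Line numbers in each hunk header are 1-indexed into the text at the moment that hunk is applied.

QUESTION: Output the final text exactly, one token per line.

Hunk 1: at line 5 remove [wgx,hbpn,fzijv] add [xxbve] -> 10 lines: qra hdjco xaq dpp ezny olbj xxbve yownn knwf ycxp
Hunk 2: at line 3 remove [ezny,olbj] add [czigl,dzvz] -> 10 lines: qra hdjco xaq dpp czigl dzvz xxbve yownn knwf ycxp
Hunk 3: at line 5 remove [xxbve,yownn] add [hcicg,ewb,jtsuf] -> 11 lines: qra hdjco xaq dpp czigl dzvz hcicg ewb jtsuf knwf ycxp
Hunk 4: at line 6 remove [hcicg,ewb] add [eyt] -> 10 lines: qra hdjco xaq dpp czigl dzvz eyt jtsuf knwf ycxp
Hunk 5: at line 1 remove [xaq,dpp] add [cafu,vmpn] -> 10 lines: qra hdjco cafu vmpn czigl dzvz eyt jtsuf knwf ycxp

Answer: qra
hdjco
cafu
vmpn
czigl
dzvz
eyt
jtsuf
knwf
ycxp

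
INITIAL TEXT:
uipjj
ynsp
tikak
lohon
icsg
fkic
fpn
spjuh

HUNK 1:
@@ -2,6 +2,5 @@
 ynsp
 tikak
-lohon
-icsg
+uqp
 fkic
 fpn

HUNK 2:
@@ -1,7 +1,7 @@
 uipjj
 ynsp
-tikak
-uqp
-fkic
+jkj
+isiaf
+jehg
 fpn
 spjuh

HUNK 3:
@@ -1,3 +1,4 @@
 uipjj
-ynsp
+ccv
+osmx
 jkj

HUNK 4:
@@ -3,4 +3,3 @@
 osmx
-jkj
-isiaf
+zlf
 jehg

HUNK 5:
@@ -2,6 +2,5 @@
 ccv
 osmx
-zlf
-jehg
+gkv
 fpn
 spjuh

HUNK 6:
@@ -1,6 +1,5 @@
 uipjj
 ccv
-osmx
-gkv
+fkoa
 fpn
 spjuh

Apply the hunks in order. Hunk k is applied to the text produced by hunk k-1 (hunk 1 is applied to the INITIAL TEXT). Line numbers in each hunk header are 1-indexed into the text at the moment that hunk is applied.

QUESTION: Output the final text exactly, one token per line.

Answer: uipjj
ccv
fkoa
fpn
spjuh

Derivation:
Hunk 1: at line 2 remove [lohon,icsg] add [uqp] -> 7 lines: uipjj ynsp tikak uqp fkic fpn spjuh
Hunk 2: at line 1 remove [tikak,uqp,fkic] add [jkj,isiaf,jehg] -> 7 lines: uipjj ynsp jkj isiaf jehg fpn spjuh
Hunk 3: at line 1 remove [ynsp] add [ccv,osmx] -> 8 lines: uipjj ccv osmx jkj isiaf jehg fpn spjuh
Hunk 4: at line 3 remove [jkj,isiaf] add [zlf] -> 7 lines: uipjj ccv osmx zlf jehg fpn spjuh
Hunk 5: at line 2 remove [zlf,jehg] add [gkv] -> 6 lines: uipjj ccv osmx gkv fpn spjuh
Hunk 6: at line 1 remove [osmx,gkv] add [fkoa] -> 5 lines: uipjj ccv fkoa fpn spjuh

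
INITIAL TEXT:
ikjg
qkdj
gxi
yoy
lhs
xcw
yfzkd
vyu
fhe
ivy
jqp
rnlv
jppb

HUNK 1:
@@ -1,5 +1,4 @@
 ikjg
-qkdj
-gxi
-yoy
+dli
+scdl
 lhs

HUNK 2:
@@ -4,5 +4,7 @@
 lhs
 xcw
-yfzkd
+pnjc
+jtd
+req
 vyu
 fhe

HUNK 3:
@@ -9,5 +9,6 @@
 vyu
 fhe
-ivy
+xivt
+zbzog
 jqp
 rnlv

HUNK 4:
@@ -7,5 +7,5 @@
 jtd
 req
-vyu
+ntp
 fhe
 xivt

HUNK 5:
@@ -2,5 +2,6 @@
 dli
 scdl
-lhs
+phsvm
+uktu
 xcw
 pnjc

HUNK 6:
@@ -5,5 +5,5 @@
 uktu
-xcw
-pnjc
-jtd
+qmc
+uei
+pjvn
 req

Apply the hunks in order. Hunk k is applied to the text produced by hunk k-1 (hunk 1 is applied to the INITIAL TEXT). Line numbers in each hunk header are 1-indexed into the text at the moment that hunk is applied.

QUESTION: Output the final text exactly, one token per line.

Answer: ikjg
dli
scdl
phsvm
uktu
qmc
uei
pjvn
req
ntp
fhe
xivt
zbzog
jqp
rnlv
jppb

Derivation:
Hunk 1: at line 1 remove [qkdj,gxi,yoy] add [dli,scdl] -> 12 lines: ikjg dli scdl lhs xcw yfzkd vyu fhe ivy jqp rnlv jppb
Hunk 2: at line 4 remove [yfzkd] add [pnjc,jtd,req] -> 14 lines: ikjg dli scdl lhs xcw pnjc jtd req vyu fhe ivy jqp rnlv jppb
Hunk 3: at line 9 remove [ivy] add [xivt,zbzog] -> 15 lines: ikjg dli scdl lhs xcw pnjc jtd req vyu fhe xivt zbzog jqp rnlv jppb
Hunk 4: at line 7 remove [vyu] add [ntp] -> 15 lines: ikjg dli scdl lhs xcw pnjc jtd req ntp fhe xivt zbzog jqp rnlv jppb
Hunk 5: at line 2 remove [lhs] add [phsvm,uktu] -> 16 lines: ikjg dli scdl phsvm uktu xcw pnjc jtd req ntp fhe xivt zbzog jqp rnlv jppb
Hunk 6: at line 5 remove [xcw,pnjc,jtd] add [qmc,uei,pjvn] -> 16 lines: ikjg dli scdl phsvm uktu qmc uei pjvn req ntp fhe xivt zbzog jqp rnlv jppb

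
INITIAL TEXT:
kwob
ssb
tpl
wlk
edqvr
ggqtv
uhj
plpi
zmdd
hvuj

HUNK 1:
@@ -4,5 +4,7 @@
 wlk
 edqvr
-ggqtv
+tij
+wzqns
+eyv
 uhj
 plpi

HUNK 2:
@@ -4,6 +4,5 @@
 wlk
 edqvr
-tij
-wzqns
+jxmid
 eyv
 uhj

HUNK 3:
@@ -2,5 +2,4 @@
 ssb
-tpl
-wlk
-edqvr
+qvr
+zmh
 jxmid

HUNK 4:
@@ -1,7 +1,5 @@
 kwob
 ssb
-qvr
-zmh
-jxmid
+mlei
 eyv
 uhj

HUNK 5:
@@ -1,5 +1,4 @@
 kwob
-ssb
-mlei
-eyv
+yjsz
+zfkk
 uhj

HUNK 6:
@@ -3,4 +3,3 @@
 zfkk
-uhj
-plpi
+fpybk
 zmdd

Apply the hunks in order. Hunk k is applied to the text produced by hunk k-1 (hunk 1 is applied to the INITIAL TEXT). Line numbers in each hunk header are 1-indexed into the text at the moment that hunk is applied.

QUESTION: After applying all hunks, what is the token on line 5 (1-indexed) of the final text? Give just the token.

Hunk 1: at line 4 remove [ggqtv] add [tij,wzqns,eyv] -> 12 lines: kwob ssb tpl wlk edqvr tij wzqns eyv uhj plpi zmdd hvuj
Hunk 2: at line 4 remove [tij,wzqns] add [jxmid] -> 11 lines: kwob ssb tpl wlk edqvr jxmid eyv uhj plpi zmdd hvuj
Hunk 3: at line 2 remove [tpl,wlk,edqvr] add [qvr,zmh] -> 10 lines: kwob ssb qvr zmh jxmid eyv uhj plpi zmdd hvuj
Hunk 4: at line 1 remove [qvr,zmh,jxmid] add [mlei] -> 8 lines: kwob ssb mlei eyv uhj plpi zmdd hvuj
Hunk 5: at line 1 remove [ssb,mlei,eyv] add [yjsz,zfkk] -> 7 lines: kwob yjsz zfkk uhj plpi zmdd hvuj
Hunk 6: at line 3 remove [uhj,plpi] add [fpybk] -> 6 lines: kwob yjsz zfkk fpybk zmdd hvuj
Final line 5: zmdd

Answer: zmdd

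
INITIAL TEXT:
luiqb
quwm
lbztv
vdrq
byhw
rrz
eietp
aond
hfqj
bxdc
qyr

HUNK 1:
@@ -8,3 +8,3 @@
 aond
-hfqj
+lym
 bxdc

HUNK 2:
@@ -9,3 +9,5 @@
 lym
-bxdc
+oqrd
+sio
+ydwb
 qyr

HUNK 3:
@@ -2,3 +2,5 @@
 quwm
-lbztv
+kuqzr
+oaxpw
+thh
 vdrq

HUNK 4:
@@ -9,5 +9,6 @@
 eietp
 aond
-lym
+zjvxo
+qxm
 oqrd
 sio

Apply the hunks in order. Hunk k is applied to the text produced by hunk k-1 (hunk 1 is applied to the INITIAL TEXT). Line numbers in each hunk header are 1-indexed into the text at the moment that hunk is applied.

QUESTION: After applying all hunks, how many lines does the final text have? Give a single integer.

Hunk 1: at line 8 remove [hfqj] add [lym] -> 11 lines: luiqb quwm lbztv vdrq byhw rrz eietp aond lym bxdc qyr
Hunk 2: at line 9 remove [bxdc] add [oqrd,sio,ydwb] -> 13 lines: luiqb quwm lbztv vdrq byhw rrz eietp aond lym oqrd sio ydwb qyr
Hunk 3: at line 2 remove [lbztv] add [kuqzr,oaxpw,thh] -> 15 lines: luiqb quwm kuqzr oaxpw thh vdrq byhw rrz eietp aond lym oqrd sio ydwb qyr
Hunk 4: at line 9 remove [lym] add [zjvxo,qxm] -> 16 lines: luiqb quwm kuqzr oaxpw thh vdrq byhw rrz eietp aond zjvxo qxm oqrd sio ydwb qyr
Final line count: 16

Answer: 16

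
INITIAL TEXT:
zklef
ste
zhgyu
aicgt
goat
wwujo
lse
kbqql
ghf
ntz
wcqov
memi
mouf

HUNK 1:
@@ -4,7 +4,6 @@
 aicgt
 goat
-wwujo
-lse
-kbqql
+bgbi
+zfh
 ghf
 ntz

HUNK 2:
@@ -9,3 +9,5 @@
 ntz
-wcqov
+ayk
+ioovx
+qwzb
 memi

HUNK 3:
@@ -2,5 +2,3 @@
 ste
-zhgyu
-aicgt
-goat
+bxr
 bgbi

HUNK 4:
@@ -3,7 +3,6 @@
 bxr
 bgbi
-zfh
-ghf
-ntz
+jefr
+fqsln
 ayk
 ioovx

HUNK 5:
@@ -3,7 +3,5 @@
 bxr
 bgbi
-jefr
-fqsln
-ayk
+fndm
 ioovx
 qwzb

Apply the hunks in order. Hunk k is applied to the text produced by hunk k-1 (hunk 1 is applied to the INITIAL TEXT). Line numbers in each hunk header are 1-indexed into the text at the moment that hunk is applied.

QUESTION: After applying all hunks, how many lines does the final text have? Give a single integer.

Hunk 1: at line 4 remove [wwujo,lse,kbqql] add [bgbi,zfh] -> 12 lines: zklef ste zhgyu aicgt goat bgbi zfh ghf ntz wcqov memi mouf
Hunk 2: at line 9 remove [wcqov] add [ayk,ioovx,qwzb] -> 14 lines: zklef ste zhgyu aicgt goat bgbi zfh ghf ntz ayk ioovx qwzb memi mouf
Hunk 3: at line 2 remove [zhgyu,aicgt,goat] add [bxr] -> 12 lines: zklef ste bxr bgbi zfh ghf ntz ayk ioovx qwzb memi mouf
Hunk 4: at line 3 remove [zfh,ghf,ntz] add [jefr,fqsln] -> 11 lines: zklef ste bxr bgbi jefr fqsln ayk ioovx qwzb memi mouf
Hunk 5: at line 3 remove [jefr,fqsln,ayk] add [fndm] -> 9 lines: zklef ste bxr bgbi fndm ioovx qwzb memi mouf
Final line count: 9

Answer: 9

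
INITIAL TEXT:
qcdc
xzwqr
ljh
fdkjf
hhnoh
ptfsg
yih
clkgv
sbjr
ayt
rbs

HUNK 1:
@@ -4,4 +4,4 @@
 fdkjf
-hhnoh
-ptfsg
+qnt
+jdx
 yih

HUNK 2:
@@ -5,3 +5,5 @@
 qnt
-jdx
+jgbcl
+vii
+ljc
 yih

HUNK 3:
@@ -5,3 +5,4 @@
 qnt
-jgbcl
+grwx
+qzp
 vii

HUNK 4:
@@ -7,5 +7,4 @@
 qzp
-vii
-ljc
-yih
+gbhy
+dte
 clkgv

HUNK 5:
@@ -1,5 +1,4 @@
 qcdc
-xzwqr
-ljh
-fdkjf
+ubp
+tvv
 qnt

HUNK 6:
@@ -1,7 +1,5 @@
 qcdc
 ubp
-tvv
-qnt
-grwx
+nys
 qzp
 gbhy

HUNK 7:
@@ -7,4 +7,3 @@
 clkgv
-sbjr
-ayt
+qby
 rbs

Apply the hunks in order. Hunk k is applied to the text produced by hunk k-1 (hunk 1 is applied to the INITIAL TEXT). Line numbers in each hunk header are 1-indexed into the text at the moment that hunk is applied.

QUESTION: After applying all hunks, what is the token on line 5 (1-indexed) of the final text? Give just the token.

Hunk 1: at line 4 remove [hhnoh,ptfsg] add [qnt,jdx] -> 11 lines: qcdc xzwqr ljh fdkjf qnt jdx yih clkgv sbjr ayt rbs
Hunk 2: at line 5 remove [jdx] add [jgbcl,vii,ljc] -> 13 lines: qcdc xzwqr ljh fdkjf qnt jgbcl vii ljc yih clkgv sbjr ayt rbs
Hunk 3: at line 5 remove [jgbcl] add [grwx,qzp] -> 14 lines: qcdc xzwqr ljh fdkjf qnt grwx qzp vii ljc yih clkgv sbjr ayt rbs
Hunk 4: at line 7 remove [vii,ljc,yih] add [gbhy,dte] -> 13 lines: qcdc xzwqr ljh fdkjf qnt grwx qzp gbhy dte clkgv sbjr ayt rbs
Hunk 5: at line 1 remove [xzwqr,ljh,fdkjf] add [ubp,tvv] -> 12 lines: qcdc ubp tvv qnt grwx qzp gbhy dte clkgv sbjr ayt rbs
Hunk 6: at line 1 remove [tvv,qnt,grwx] add [nys] -> 10 lines: qcdc ubp nys qzp gbhy dte clkgv sbjr ayt rbs
Hunk 7: at line 7 remove [sbjr,ayt] add [qby] -> 9 lines: qcdc ubp nys qzp gbhy dte clkgv qby rbs
Final line 5: gbhy

Answer: gbhy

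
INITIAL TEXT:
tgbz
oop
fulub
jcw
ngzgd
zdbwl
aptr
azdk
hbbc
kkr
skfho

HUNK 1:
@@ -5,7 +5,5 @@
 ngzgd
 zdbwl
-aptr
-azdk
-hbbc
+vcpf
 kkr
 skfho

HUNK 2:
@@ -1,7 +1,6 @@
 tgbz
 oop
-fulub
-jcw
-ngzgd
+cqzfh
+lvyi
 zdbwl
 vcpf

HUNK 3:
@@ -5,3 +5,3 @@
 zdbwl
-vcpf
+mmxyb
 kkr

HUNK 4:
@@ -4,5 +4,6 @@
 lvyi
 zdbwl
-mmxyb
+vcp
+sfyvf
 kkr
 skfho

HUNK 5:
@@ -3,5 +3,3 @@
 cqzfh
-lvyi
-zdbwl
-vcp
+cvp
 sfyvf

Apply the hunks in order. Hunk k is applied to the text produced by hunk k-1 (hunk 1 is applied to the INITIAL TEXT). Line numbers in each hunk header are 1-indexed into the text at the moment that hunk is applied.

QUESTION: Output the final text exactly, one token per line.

Answer: tgbz
oop
cqzfh
cvp
sfyvf
kkr
skfho

Derivation:
Hunk 1: at line 5 remove [aptr,azdk,hbbc] add [vcpf] -> 9 lines: tgbz oop fulub jcw ngzgd zdbwl vcpf kkr skfho
Hunk 2: at line 1 remove [fulub,jcw,ngzgd] add [cqzfh,lvyi] -> 8 lines: tgbz oop cqzfh lvyi zdbwl vcpf kkr skfho
Hunk 3: at line 5 remove [vcpf] add [mmxyb] -> 8 lines: tgbz oop cqzfh lvyi zdbwl mmxyb kkr skfho
Hunk 4: at line 4 remove [mmxyb] add [vcp,sfyvf] -> 9 lines: tgbz oop cqzfh lvyi zdbwl vcp sfyvf kkr skfho
Hunk 5: at line 3 remove [lvyi,zdbwl,vcp] add [cvp] -> 7 lines: tgbz oop cqzfh cvp sfyvf kkr skfho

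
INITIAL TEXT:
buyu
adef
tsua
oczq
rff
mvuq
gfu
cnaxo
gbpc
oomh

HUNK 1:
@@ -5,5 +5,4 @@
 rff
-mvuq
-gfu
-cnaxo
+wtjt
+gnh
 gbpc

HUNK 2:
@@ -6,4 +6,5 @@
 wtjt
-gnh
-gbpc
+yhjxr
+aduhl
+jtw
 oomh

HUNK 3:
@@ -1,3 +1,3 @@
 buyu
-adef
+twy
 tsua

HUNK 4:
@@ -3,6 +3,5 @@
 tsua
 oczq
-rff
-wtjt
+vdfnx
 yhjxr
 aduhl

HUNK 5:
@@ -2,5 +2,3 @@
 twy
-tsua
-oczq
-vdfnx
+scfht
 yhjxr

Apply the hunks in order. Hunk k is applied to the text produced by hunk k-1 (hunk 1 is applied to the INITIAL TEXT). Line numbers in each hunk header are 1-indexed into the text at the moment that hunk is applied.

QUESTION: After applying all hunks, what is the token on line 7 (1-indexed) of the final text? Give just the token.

Hunk 1: at line 5 remove [mvuq,gfu,cnaxo] add [wtjt,gnh] -> 9 lines: buyu adef tsua oczq rff wtjt gnh gbpc oomh
Hunk 2: at line 6 remove [gnh,gbpc] add [yhjxr,aduhl,jtw] -> 10 lines: buyu adef tsua oczq rff wtjt yhjxr aduhl jtw oomh
Hunk 3: at line 1 remove [adef] add [twy] -> 10 lines: buyu twy tsua oczq rff wtjt yhjxr aduhl jtw oomh
Hunk 4: at line 3 remove [rff,wtjt] add [vdfnx] -> 9 lines: buyu twy tsua oczq vdfnx yhjxr aduhl jtw oomh
Hunk 5: at line 2 remove [tsua,oczq,vdfnx] add [scfht] -> 7 lines: buyu twy scfht yhjxr aduhl jtw oomh
Final line 7: oomh

Answer: oomh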